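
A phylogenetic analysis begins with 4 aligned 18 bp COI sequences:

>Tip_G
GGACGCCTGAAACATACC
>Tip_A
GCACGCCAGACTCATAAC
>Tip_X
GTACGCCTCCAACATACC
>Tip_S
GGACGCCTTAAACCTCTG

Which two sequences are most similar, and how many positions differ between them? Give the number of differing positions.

3

Pairwise Hamming distances:
  Tip_G vs Tip_A: 5
  Tip_G vs Tip_X: 3
  Tip_G vs Tip_S: 5
  Tip_A vs Tip_X: 7
  Tip_A vs Tip_S: 9
  Tip_X vs Tip_S: 7
The smallest is 3, between Tip_G and Tip_X.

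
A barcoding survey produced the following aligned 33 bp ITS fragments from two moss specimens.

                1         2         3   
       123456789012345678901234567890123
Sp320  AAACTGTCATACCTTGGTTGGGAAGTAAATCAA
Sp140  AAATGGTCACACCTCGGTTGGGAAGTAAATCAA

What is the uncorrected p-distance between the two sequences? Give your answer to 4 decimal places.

The sequences differ at positions 4 (C/T), 5 (T/G), 10 (T/C), 15 (T/C).
There are 4 differences over 33 sites, so p = 4/33 = 0.1212.

0.1212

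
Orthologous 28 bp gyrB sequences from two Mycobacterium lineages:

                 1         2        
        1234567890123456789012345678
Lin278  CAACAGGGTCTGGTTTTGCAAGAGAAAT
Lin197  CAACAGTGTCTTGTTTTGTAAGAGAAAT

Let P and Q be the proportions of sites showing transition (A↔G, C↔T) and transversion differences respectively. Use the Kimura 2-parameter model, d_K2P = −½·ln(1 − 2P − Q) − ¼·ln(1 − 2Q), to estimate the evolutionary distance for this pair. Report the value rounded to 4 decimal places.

0.1156

The sequences differ at positions 7 (G/T, transversion), 12 (G/T, transversion), 19 (C/T, transition).
Of the 3 differences, 1 transition and 2 transversions over 28 sites: P = 1/28 = 0.035714, Q = 2/28 = 0.071429.
d = −0.5·ln(0.857143) − 0.25·ln(0.857142) = −0.5·(-0.154151) − 0.25·(-0.154152) = 0.1156.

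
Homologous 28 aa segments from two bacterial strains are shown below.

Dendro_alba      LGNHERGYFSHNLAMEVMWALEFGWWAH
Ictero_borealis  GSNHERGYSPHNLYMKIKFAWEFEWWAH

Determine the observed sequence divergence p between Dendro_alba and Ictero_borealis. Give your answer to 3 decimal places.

The sequences differ at positions 1 (L/G), 2 (G/S), 9 (F/S), 10 (S/P), 14 (A/Y), 16 (E/K), 17 (V/I), 18 (M/K), 19 (W/F), 21 (L/W), 24 (G/E).
There are 11 differences over 28 sites, so p = 11/28 = 0.393.

0.393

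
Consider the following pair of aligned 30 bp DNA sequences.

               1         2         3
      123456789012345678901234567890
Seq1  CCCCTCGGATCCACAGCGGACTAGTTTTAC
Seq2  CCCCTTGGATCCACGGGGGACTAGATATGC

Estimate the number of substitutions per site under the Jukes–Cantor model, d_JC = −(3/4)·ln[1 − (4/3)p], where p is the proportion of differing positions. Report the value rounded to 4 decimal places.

Mismatches occur at site 6 (C/T), site 15 (A/G), site 17 (C/G), site 25 (T/A), site 27 (T/A), site 29 (A/G).
p = 6/30 = 0.200000.
d = −0.75 · ln(1 − (4/3)·0.200000) = −0.75 · ln(0.733333) = −0.75 · (-0.310155) = 0.2326.

0.2326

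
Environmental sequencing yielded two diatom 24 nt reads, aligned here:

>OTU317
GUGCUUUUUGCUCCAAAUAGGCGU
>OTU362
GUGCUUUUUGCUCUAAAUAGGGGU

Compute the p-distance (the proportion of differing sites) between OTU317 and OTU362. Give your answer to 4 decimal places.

0.0833

The sequences differ at positions 14 (C/U), 22 (C/G).
There are 2 differences over 24 sites, so p = 2/24 = 0.0833.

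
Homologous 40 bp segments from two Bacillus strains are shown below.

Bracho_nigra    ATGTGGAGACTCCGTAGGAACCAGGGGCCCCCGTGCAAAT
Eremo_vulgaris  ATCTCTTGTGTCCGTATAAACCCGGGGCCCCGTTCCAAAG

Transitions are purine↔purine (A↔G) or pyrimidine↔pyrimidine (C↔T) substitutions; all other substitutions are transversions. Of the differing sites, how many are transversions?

Differing sites — 3:G/C (Tv); 5:G/C (Tv); 6:G/T (Tv); 7:A/T (Tv); 9:A/T (Tv); 10:C/G (Tv); 17:G/T (Tv); 18:G/A (Ti); 23:A/C (Tv); 32:C/G (Tv); 33:G/T (Tv); 35:G/C (Tv); 40:T/G (Tv).
Of the 13 differences, 1 transition and 12 transversions, so the answer is 12.

12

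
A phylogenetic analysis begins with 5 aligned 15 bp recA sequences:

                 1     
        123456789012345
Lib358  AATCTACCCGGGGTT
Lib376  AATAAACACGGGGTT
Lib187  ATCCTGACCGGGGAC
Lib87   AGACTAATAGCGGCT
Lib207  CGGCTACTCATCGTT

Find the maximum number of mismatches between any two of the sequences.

11

Pairwise Hamming distances:
  Lib358 vs Lib376: 3
  Lib358 vs Lib187: 6
  Lib358 vs Lib87: 7
  Lib358 vs Lib207: 7
  Lib376 vs Lib187: 9
  Lib376 vs Lib87: 9
  Lib376 vs Lib207: 9
  Lib187 vs Lib87: 8
  Lib187 vs Lib207: 11
  Lib87 vs Lib207: 8
The largest is 11, between Lib187 and Lib207.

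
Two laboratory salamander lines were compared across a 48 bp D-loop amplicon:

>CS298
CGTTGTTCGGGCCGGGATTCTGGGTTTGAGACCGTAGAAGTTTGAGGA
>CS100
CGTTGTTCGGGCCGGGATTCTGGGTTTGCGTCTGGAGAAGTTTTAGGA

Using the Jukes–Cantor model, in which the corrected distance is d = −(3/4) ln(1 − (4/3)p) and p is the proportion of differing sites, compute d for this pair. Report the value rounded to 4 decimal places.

0.1121

Differing sites — 29:A/C; 31:A/T; 33:C/T; 35:T/G; 44:G/T.
p = 5/48 = 0.104167.
d = −0.75 · ln(1 − (4/3)·0.104167) = −0.75 · ln(0.861111) = −0.75 · (-0.149532) = 0.1121.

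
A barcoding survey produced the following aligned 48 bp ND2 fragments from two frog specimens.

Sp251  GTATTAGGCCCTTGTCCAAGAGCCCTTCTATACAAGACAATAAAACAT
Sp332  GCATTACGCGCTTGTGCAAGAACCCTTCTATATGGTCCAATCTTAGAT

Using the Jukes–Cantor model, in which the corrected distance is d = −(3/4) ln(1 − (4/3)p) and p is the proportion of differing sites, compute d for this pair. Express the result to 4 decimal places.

0.3694

Mismatches occur at site 2 (T→C), site 7 (G→C), site 10 (C→G), site 16 (C→G), site 22 (G→A), site 33 (C→T), site 34 (A→G), site 35 (A→G), site 36 (G→T), site 37 (A→C), site 42 (A→C), site 43 (A→T), site 44 (A→T), site 46 (C→G).
p = 14/48 = 0.291667.
d = −0.75 · ln(1 − (4/3)·0.291667) = −0.75 · ln(0.611111) = −0.75 · (-0.492477) = 0.3694.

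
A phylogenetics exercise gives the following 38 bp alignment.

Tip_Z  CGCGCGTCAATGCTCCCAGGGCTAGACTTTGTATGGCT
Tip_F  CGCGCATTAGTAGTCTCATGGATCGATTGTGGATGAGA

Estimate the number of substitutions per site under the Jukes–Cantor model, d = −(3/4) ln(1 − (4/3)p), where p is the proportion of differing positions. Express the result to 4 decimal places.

0.5604

Differing sites — 6:G/A; 8:C/T; 10:A/G; 12:G/A; 13:C/G; 16:C/T; 19:G/T; 22:C/A; 24:A/C; 27:C/T; 29:T/G; 32:T/G; 36:G/A; 37:C/G; 38:T/A.
p = 15/38 = 0.394737.
d = −0.75 · ln(1 − (4/3)·0.394737) = −0.75 · ln(0.473684) = −0.75 · (-0.747215) = 0.5604.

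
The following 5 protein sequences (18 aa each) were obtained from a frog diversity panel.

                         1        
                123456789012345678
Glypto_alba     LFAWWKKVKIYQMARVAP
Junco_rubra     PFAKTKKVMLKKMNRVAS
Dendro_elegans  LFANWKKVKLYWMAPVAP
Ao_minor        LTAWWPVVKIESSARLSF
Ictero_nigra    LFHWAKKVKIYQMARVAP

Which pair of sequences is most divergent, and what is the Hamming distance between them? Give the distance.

15

Pairwise Hamming distances:
  Glypto_alba vs Junco_rubra: 9
  Glypto_alba vs Dendro_elegans: 4
  Glypto_alba vs Ao_minor: 9
  Glypto_alba vs Ictero_nigra: 2
  Junco_rubra vs Dendro_elegans: 9
  Junco_rubra vs Ao_minor: 15
  Junco_rubra vs Ictero_nigra: 10
  Dendro_elegans vs Ao_minor: 12
  Dendro_elegans vs Ictero_nigra: 6
  Ao_minor vs Ictero_nigra: 11
The largest is 15, between Junco_rubra and Ao_minor.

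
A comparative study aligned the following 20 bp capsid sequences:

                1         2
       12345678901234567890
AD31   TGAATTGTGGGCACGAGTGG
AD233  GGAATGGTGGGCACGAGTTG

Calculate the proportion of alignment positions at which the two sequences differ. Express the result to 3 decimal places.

Differing sites — 1:T/G; 6:T/G; 19:G/T.
There are 3 differences over 20 sites, so p = 3/20 = 0.150.

0.150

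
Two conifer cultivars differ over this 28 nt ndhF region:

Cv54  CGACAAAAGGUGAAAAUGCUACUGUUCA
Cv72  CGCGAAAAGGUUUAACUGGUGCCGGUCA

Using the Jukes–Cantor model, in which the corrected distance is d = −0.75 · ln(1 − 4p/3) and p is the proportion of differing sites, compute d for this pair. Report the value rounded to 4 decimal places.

0.4197

Differing sites — 3:A/C; 4:C/G; 12:G/U; 13:A/U; 16:A/C; 19:C/G; 21:A/G; 23:U/C; 25:U/G.
p = 9/28 = 0.321429.
d = −0.75 · ln(1 − (4/3)·0.321429) = −0.75 · ln(0.571428) = −0.75 · (-0.559617) = 0.4197.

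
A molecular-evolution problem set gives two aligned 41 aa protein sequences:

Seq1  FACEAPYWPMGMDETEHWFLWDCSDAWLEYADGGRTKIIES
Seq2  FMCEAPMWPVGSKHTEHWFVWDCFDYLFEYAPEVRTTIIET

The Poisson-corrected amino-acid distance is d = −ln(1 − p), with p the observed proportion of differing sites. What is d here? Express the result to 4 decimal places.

0.4947

Mismatches occur at site 2 (A→M), site 7 (Y→M), site 10 (M→V), site 12 (M→S), site 13 (D→K), site 14 (E→H), site 20 (L→V), site 24 (S→F), site 26 (A→Y), site 27 (W→L), site 28 (L→F), site 32 (D→P), site 33 (G→E), site 34 (G→V), site 37 (K→T), site 41 (S→T).
p = 16/41 = 0.390244.
d = −ln(1 − 0.390244) = −ln(0.609756) = 0.4947.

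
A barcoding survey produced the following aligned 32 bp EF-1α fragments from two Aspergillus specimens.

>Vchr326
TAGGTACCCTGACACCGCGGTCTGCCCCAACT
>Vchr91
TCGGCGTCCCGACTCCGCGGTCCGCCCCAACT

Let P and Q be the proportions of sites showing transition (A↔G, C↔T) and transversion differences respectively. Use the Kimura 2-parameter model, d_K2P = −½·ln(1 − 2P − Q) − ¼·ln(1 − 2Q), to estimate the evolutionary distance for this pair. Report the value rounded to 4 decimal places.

0.2684

The sequences differ at positions 2 (A/C, transversion), 5 (T/C, transition), 6 (A/G, transition), 7 (C/T, transition), 10 (T/C, transition), 14 (A/T, transversion), 23 (T/C, transition).
Of the 7 differences, 5 transitions and 2 transversions over 32 sites: P = 5/32 = 0.156250, Q = 2/32 = 0.062500.
d = −0.5·ln(0.625000) − 0.25·ln(0.875000) = −0.5·(-0.470004) − 0.25·(-0.133531) = 0.2684.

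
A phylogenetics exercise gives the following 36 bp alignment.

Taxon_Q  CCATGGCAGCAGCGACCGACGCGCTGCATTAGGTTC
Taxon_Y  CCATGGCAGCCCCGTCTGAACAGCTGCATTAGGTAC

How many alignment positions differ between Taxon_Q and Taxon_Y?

Mismatches occur at site 11 (A/C), site 12 (G/C), site 15 (A/T), site 17 (C/T), site 20 (C/A), site 21 (G/C), site 22 (C/A), site 35 (T/A).
That gives 8 mismatches out of 36 aligned sites, so the Hamming distance is 8.

8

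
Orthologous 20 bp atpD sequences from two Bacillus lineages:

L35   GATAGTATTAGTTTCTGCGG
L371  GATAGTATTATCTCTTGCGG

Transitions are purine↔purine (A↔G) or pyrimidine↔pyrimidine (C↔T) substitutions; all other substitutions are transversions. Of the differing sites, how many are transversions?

1

Mismatches occur at site 11 (G/T, transversion), site 12 (T/C, transition), site 14 (T/C, transition), site 15 (C/T, transition).
Of the 4 differences, 3 transitions and 1 transversion, so the answer is 1.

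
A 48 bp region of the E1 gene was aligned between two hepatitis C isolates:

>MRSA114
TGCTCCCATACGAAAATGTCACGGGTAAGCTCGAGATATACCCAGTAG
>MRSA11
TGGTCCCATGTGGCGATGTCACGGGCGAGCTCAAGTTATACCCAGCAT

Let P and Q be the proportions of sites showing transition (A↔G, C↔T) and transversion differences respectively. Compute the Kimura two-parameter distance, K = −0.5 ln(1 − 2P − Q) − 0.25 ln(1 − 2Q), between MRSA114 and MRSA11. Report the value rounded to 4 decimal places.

0.3151

The sequences differ at positions 3 (C/G, transversion), 10 (A/G, transition), 11 (C/T, transition), 13 (A/G, transition), 14 (A/C, transversion), 15 (A/G, transition), 26 (T/C, transition), 27 (A/G, transition), 33 (G/A, transition), 36 (A/T, transversion), 46 (T/C, transition), 48 (G/T, transversion).
Of the 12 differences, 8 transitions and 4 transversions over 48 sites: P = 8/48 = 0.166667, Q = 4/48 = 0.083333.
d = −0.5·ln(0.583333) − 0.25·ln(0.833334) = −0.5·(-0.538997) − 0.25·(-0.182321) = 0.3151.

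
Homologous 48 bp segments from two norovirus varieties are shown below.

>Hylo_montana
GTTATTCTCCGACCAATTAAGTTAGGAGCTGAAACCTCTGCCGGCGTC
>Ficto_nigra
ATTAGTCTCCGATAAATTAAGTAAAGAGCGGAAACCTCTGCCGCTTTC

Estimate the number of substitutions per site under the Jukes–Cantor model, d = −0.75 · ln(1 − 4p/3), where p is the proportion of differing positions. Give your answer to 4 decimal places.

0.2441

The sequences differ at positions 1 (G/A), 5 (T/G), 13 (C/T), 14 (C/A), 23 (T/A), 25 (G/A), 30 (T/G), 44 (G/C), 45 (C/T), 46 (G/T).
p = 10/48 = 0.208333.
d = −0.75 · ln(1 − (4/3)·0.208333) = −0.75 · ln(0.722223) = −0.75 · (-0.325421) = 0.2441.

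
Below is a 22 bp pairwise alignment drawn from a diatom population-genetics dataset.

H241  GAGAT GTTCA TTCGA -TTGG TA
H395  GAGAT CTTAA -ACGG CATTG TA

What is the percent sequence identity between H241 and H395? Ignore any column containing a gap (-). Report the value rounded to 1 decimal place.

Excluding the 2 gap columns leaves 20 comparable sites.
The sequences differ at positions 6 (G/C), 9 (C/A), 12 (T/A), 15 (A/G), 17 (T/A), 19 (G/T).
14 of the 20 comparable sites match, so the percent identity is 14/20 × 100 = 70.0%.

70.0%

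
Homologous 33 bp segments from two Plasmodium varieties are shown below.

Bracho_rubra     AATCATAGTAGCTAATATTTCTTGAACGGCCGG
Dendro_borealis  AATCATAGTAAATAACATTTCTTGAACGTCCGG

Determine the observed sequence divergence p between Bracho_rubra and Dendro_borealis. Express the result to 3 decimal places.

The sequences differ at positions 11 (G/A), 12 (C/A), 16 (T/C), 29 (G/T).
There are 4 differences over 33 sites, so p = 4/33 = 0.121.

0.121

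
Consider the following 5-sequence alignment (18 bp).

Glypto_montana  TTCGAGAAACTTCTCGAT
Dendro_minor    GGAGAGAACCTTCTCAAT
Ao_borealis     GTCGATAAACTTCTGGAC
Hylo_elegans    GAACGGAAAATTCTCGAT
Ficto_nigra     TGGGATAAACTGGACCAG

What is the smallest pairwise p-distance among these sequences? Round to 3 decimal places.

Pairwise Hamming distances:
  Glypto_montana vs Dendro_minor: 5
  Glypto_montana vs Ao_borealis: 4
  Glypto_montana vs Hylo_elegans: 6
  Glypto_montana vs Ficto_nigra: 8
  Dendro_minor vs Ao_borealis: 7
  Dendro_minor vs Hylo_elegans: 6
  Dendro_minor vs Ficto_nigra: 9
  Ao_borealis vs Hylo_elegans: 8
  Ao_borealis vs Ficto_nigra: 9
  Hylo_elegans vs Ficto_nigra: 12
The smallest is 4 mismatches, between Glypto_montana and Ao_borealis; p = 4/18 = 0.222.

0.222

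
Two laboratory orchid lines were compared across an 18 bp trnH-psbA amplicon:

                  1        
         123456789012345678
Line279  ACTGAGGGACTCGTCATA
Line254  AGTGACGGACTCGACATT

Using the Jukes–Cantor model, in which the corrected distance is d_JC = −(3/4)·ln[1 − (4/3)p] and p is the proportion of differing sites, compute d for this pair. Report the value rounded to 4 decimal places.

0.2635

The sequences differ at positions 2 (C/G), 6 (G/C), 14 (T/A), 18 (A/T).
p = 4/18 = 0.222222.
d = −0.75 · ln(1 − (4/3)·0.222222) = −0.75 · ln(0.703704) = −0.75 · (-0.351397) = 0.2635.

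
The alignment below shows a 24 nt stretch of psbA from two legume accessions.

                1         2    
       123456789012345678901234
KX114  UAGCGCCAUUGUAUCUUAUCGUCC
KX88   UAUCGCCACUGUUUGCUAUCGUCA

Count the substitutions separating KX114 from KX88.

6

The sequences differ at positions 3 (G/U), 9 (U/C), 13 (A/U), 15 (C/G), 16 (U/C), 24 (C/A).
That gives 6 mismatches out of 24 aligned sites, so the Hamming distance is 6.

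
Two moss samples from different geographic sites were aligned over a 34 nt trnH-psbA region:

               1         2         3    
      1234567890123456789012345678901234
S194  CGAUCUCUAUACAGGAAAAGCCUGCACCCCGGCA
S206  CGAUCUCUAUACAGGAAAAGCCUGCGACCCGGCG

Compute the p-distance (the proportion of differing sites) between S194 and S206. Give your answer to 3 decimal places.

0.088

Mismatches occur at site 26 (A→G), site 27 (C→A), site 34 (A→G).
There are 3 differences over 34 sites, so p = 3/34 = 0.088.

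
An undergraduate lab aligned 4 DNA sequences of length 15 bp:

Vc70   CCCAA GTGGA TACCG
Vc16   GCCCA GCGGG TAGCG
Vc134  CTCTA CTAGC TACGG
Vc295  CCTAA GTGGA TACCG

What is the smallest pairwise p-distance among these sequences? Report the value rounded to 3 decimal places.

Pairwise Hamming distances:
  Vc70 vs Vc16: 5
  Vc70 vs Vc134: 6
  Vc70 vs Vc295: 1
  Vc16 vs Vc134: 9
  Vc16 vs Vc295: 6
  Vc134 vs Vc295: 7
The smallest is 1 mismatch, between Vc70 and Vc295; p = 1/15 = 0.067.

0.067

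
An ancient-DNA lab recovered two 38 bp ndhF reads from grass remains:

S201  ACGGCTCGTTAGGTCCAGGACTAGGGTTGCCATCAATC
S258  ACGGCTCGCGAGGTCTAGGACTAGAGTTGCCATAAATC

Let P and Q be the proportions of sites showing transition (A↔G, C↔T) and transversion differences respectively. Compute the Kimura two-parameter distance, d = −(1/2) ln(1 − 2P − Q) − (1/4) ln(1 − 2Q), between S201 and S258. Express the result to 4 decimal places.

The sequences differ at positions 9 (T/C, transition), 10 (T/G, transversion), 16 (C/T, transition), 25 (G/A, transition), 34 (C/A, transversion).
Of the 5 differences, 3 transitions and 2 transversions over 38 sites: P = 3/38 = 0.078947, Q = 2/38 = 0.052632.
d = −0.5·ln(0.789474) − 0.25·ln(0.894736) = −0.5·(-0.236388) − 0.25·(-0.111227) = 0.1460.

0.1460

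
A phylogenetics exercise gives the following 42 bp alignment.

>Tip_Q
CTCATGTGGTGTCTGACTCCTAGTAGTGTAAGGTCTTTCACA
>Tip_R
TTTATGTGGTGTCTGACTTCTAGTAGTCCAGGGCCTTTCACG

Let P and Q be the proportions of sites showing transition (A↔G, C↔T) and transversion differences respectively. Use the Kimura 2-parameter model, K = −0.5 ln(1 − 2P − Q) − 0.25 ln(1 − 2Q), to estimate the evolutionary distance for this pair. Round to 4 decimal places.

0.2331

The sequences differ at positions 1 (C/T, transition), 3 (C/T, transition), 19 (C/T, transition), 28 (G/C, transversion), 29 (T/C, transition), 31 (A/G, transition), 34 (T/C, transition), 42 (A/G, transition).
Of the 8 differences, 7 transitions and 1 transversion over 42 sites: P = 7/42 = 0.166667, Q = 1/42 = 0.023810.
d = −0.5·ln(0.642856) − 0.25·ln(0.952380) = −0.5·(-0.441835) − 0.25·(-0.048791) = 0.2331.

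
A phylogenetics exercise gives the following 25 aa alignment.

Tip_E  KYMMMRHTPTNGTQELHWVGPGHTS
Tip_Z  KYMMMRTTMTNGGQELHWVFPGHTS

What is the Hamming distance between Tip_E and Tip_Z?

4

Mismatches occur at site 7 (H/T), site 9 (P/M), site 13 (T/G), site 20 (G/F).
That gives 4 mismatches out of 25 aligned sites, so the Hamming distance is 4.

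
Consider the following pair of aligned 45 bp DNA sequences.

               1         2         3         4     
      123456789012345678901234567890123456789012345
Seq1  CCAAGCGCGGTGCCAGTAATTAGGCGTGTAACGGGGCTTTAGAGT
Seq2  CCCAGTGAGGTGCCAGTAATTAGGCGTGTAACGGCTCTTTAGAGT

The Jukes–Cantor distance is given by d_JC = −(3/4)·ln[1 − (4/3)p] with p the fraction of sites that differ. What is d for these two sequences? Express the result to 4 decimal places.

The sequences differ at positions 3 (A/C), 6 (C/T), 8 (C/A), 35 (G/C), 36 (G/T).
p = 5/45 = 0.111111.
d = −0.75 · ln(1 − (4/3)·0.111111) = −0.75 · ln(0.851852) = −0.75 · (-0.160342) = 0.1203.

0.1203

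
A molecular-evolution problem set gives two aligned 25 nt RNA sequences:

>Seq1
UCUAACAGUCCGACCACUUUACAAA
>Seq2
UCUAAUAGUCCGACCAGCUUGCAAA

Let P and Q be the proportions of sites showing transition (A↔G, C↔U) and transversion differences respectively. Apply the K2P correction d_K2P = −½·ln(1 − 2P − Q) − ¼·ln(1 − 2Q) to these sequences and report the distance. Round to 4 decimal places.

Differing sites — 6:C/U (Ti); 17:C/G (Tv); 18:U/C (Ti); 21:A/G (Ti).
Of the 4 differences, 3 transitions and 1 transversion over 25 sites: P = 3/25 = 0.120000, Q = 1/25 = 0.040000.
d = −0.5·ln(0.720000) − 0.25·ln(0.920000) = −0.5·(-0.328504) − 0.25·(-0.083382) = 0.1851.

0.1851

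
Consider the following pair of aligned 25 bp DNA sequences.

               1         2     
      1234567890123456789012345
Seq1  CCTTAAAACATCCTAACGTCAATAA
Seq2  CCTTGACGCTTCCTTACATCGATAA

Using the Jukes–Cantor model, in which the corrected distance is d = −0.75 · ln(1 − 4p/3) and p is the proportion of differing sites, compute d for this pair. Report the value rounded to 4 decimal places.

0.3505

The sequences differ at positions 5 (A/G), 7 (A/C), 8 (A/G), 10 (A/T), 15 (A/T), 18 (G/A), 21 (A/G).
p = 7/25 = 0.280000.
d = −0.75 · ln(1 − (4/3)·0.280000) = −0.75 · ln(0.626667) = −0.75 · (-0.467340) = 0.3505.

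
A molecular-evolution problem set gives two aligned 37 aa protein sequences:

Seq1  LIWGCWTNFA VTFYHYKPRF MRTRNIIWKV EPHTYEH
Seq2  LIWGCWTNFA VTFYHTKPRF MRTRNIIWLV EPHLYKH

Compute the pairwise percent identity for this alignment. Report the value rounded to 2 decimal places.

The sequences differ at positions 16 (Y/T), 29 (K/L), 34 (T/L), 36 (E/K).
33 of the 37 sites match, so the percent identity is 33/37 × 100 = 89.19%.

89.19%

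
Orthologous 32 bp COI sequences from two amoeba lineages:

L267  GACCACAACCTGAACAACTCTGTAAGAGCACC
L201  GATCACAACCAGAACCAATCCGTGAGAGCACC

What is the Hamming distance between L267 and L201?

Mismatches occur at site 3 (C↔T), site 11 (T↔A), site 16 (A↔C), site 18 (C↔A), site 21 (T↔C), site 24 (A↔G).
That gives 6 mismatches out of 32 aligned sites, so the Hamming distance is 6.

6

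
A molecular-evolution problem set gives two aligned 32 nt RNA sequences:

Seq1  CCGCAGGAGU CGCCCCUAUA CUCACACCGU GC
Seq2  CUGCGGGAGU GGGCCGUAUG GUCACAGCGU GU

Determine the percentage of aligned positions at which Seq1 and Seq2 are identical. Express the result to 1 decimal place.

71.9%

Differing sites — 2:C/U; 5:A/G; 11:C/G; 13:C/G; 16:C/G; 20:A/G; 21:C/G; 27:C/G; 32:C/U.
23 of the 32 sites match, so the percent identity is 23/32 × 100 = 71.9%.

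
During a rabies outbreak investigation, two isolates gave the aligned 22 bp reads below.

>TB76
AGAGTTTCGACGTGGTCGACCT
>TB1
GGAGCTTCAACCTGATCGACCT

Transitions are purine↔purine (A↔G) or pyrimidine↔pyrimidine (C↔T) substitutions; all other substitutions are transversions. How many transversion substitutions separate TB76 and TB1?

Differing sites — 1:A/G (Ti); 5:T/C (Ti); 9:G/A (Ti); 12:G/C (Tv); 15:G/A (Ti).
Of the 5 differences, 4 transitions and 1 transversion, so the answer is 1.

1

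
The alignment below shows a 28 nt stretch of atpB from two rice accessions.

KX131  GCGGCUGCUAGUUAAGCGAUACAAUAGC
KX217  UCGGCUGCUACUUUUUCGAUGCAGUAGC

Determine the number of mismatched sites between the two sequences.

Mismatches occur at site 1 (G/U), site 11 (G/C), site 14 (A/U), site 15 (A/U), site 16 (G/U), site 21 (A/G), site 24 (A/G).
That gives 7 mismatches out of 28 aligned sites, so the Hamming distance is 7.

7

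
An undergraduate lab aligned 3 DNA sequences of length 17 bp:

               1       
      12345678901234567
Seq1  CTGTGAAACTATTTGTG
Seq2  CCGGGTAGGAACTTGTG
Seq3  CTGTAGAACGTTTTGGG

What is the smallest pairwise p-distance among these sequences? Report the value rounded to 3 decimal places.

Pairwise Hamming distances:
  Seq1 vs Seq2: 7
  Seq1 vs Seq3: 5
  Seq2 vs Seq3: 10
The smallest is 5 mismatches, between Seq1 and Seq3; p = 5/17 = 0.294.

0.294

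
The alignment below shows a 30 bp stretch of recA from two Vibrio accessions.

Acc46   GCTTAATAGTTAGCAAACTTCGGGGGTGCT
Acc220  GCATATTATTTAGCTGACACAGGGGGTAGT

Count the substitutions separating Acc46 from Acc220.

Mismatches occur at site 3 (T→A), site 6 (A→T), site 9 (G→T), site 15 (A→T), site 16 (A→G), site 19 (T→A), site 20 (T→C), site 21 (C→A), site 28 (G→A), site 29 (C→G).
That gives 10 mismatches out of 30 aligned sites, so the Hamming distance is 10.

10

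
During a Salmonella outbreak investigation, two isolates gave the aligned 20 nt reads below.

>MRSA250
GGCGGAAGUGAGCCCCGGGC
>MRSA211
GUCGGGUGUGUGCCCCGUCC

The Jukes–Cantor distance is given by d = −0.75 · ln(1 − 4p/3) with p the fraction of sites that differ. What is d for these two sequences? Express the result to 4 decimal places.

0.3831

Mismatches occur at site 2 (G/U), site 6 (A/G), site 7 (A/U), site 11 (A/U), site 18 (G/U), site 19 (G/C).
p = 6/20 = 0.300000.
d = −0.75 · ln(1 − (4/3)·0.300000) = −0.75 · ln(0.600000) = −0.75 · (-0.510826) = 0.3831.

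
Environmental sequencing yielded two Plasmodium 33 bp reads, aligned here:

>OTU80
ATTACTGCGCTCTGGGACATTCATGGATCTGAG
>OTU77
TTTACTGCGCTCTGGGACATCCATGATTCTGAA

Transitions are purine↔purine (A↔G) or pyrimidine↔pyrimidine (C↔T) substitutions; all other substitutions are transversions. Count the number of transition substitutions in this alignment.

3

The sequences differ at positions 1 (A/T, transversion), 21 (T/C, transition), 26 (G/A, transition), 27 (A/T, transversion), 33 (G/A, transition).
Of the 5 differences, 3 transitions and 2 transversions, so the answer is 3.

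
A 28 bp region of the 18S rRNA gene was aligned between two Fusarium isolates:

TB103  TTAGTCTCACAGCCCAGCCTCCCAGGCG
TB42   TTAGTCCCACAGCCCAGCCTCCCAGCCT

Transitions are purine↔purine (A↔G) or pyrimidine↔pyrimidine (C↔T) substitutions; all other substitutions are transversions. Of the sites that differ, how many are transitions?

The sequences differ at positions 7 (T/C, transition), 26 (G/C, transversion), 28 (G/T, transversion).
Of the 3 differences, 1 transition and 2 transversions, so the answer is 1.

1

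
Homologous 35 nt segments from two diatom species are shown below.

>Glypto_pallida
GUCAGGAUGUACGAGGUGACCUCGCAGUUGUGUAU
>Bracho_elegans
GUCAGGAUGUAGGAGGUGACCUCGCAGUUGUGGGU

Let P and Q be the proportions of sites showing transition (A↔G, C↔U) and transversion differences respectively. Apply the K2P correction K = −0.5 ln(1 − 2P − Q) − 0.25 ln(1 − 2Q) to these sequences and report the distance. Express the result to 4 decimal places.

Differing sites — 12:C/G (Tv); 33:U/G (Tv); 34:A/G (Ti).
Of the 3 differences, 1 transition and 2 transversions over 35 sites: P = 1/35 = 0.028571, Q = 2/35 = 0.057143.
d = −0.5·ln(0.885715) − 0.25·ln(0.885714) = −0.5·(-0.121360) − 0.25·(-0.121361) = 0.0910.

0.0910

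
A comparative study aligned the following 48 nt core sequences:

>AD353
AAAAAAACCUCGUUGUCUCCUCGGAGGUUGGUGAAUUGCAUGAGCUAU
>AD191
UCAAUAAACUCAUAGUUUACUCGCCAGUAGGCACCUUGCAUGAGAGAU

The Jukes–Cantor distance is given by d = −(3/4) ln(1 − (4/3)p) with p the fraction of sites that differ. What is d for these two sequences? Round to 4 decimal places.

0.5199

Differing sites — 1:A/U; 2:A/C; 5:A/U; 8:C/A; 12:G/A; 14:U/A; 17:C/U; 19:C/A; 24:G/C; 25:A/C; 26:G/A; 29:U/A; 32:U/C; 33:G/A; 34:A/C; 35:A/C; 45:C/A; 46:U/G.
p = 18/48 = 0.375000.
d = −0.75 · ln(1 − (4/3)·0.375000) = −0.75 · ln(0.500000) = −0.75 · (-0.693147) = 0.5199.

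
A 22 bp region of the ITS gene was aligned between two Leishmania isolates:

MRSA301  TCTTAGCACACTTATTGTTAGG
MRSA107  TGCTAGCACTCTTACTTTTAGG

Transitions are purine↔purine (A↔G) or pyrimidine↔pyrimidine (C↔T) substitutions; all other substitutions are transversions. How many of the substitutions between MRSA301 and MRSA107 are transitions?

2

The sequences differ at positions 2 (C/G, transversion), 3 (T/C, transition), 10 (A/T, transversion), 15 (T/C, transition), 17 (G/T, transversion).
Of the 5 differences, 2 transitions and 3 transversions, so the answer is 2.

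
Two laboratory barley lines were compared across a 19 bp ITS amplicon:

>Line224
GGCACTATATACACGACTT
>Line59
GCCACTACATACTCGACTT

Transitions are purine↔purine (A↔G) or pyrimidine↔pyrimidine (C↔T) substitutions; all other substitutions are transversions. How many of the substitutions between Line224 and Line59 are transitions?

1

Mismatches occur at site 2 (G/C, transversion), site 8 (T/C, transition), site 13 (A/T, transversion).
Of the 3 differences, 1 transition and 2 transversions, so the answer is 1.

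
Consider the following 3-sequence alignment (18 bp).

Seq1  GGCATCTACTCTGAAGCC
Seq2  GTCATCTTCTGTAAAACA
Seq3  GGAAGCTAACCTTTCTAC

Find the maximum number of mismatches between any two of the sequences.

13

Pairwise Hamming distances:
  Seq1 vs Seq2: 6
  Seq1 vs Seq3: 9
  Seq2 vs Seq3: 13
The largest is 13, between Seq2 and Seq3.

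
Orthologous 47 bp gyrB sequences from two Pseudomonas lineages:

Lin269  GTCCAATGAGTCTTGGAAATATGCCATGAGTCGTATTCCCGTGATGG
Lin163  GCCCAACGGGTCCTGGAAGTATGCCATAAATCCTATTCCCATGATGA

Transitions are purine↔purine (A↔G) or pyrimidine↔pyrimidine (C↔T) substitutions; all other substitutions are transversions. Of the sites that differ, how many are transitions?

9

Mismatches occur at site 2 (T→C, transition), site 7 (T→C, transition), site 9 (A→G, transition), site 13 (T→C, transition), site 19 (A→G, transition), site 28 (G→A, transition), site 30 (G→A, transition), site 33 (G→C, transversion), site 41 (G→A, transition), site 47 (G→A, transition).
Of the 10 differences, 9 transitions and 1 transversion, so the answer is 9.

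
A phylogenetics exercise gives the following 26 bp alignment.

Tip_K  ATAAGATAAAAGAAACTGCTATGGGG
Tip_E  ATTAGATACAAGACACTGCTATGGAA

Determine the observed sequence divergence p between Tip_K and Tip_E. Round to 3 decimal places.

0.192

Mismatches occur at site 3 (A/T), site 9 (A/C), site 14 (A/C), site 25 (G/A), site 26 (G/A).
There are 5 differences over 26 sites, so p = 5/26 = 0.192.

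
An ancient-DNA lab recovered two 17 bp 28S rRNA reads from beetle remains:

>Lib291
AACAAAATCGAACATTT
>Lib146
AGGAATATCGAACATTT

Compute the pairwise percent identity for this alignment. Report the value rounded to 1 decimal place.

Differing sites — 2:A/G; 3:C/G; 6:A/T.
14 of the 17 sites match, so the percent identity is 14/17 × 100 = 82.4%.

82.4%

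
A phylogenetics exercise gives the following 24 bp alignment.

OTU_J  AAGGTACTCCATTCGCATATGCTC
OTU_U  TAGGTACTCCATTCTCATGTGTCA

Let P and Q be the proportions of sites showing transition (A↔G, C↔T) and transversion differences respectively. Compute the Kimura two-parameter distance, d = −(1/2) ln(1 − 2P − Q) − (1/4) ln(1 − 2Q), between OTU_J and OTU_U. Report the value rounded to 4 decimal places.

0.3069

Differing sites — 1:A/T (Tv); 15:G/T (Tv); 19:A/G (Ti); 22:C/T (Ti); 23:T/C (Ti); 24:C/A (Tv).
Of the 6 differences, 3 transitions and 3 transversions over 24 sites: P = 3/24 = 0.125000, Q = 3/24 = 0.125000.
d = −0.5·ln(0.625000) − 0.25·ln(0.750000) = −0.5·(-0.470004) − 0.25·(-0.287682) = 0.3069.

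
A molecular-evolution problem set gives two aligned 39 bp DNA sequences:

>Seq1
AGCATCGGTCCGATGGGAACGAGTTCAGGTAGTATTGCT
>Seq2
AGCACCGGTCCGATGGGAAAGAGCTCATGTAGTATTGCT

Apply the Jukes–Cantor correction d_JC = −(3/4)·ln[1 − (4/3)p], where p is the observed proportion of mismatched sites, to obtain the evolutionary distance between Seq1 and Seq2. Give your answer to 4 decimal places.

Differing sites — 5:T/C; 20:C/A; 24:T/C; 28:G/T.
p = 4/39 = 0.102564.
d = −0.75 · ln(1 − (4/3)·0.102564) = −0.75 · ln(0.863248) = −0.75 · (-0.147053) = 0.1103.

0.1103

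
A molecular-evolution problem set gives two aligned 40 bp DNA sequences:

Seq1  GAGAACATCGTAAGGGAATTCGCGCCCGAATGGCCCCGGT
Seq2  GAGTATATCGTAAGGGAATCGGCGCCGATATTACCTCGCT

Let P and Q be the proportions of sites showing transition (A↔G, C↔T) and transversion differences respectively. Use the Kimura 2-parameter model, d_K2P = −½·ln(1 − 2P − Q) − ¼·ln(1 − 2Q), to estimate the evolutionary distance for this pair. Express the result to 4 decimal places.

0.3446

The sequences differ at positions 4 (A/T, transversion), 6 (C/T, transition), 20 (T/C, transition), 21 (C/G, transversion), 27 (C/G, transversion), 28 (G/A, transition), 29 (A/T, transversion), 32 (G/T, transversion), 33 (G/A, transition), 36 (C/T, transition), 39 (G/C, transversion).
Of the 11 differences, 5 transitions and 6 transversions over 40 sites: P = 5/40 = 0.125000, Q = 6/40 = 0.150000.
d = −0.5·ln(0.600000) − 0.25·ln(0.700000) = −0.5·(-0.510826) − 0.25·(-0.356675) = 0.3446.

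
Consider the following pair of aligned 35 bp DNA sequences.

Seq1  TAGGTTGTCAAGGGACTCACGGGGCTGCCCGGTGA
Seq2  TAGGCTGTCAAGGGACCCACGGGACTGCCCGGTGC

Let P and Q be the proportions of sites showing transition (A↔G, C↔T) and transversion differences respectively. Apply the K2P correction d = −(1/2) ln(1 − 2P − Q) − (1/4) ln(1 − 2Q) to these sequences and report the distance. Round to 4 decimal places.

0.1263

The sequences differ at positions 5 (T/C, transition), 17 (T/C, transition), 24 (G/A, transition), 35 (A/C, transversion).
Of the 4 differences, 3 transitions and 1 transversion over 35 sites: P = 3/35 = 0.085714, Q = 1/35 = 0.028571.
d = −0.5·ln(0.800001) − 0.25·ln(0.942858) = −0.5·(-0.223142) − 0.25·(-0.058840) = 0.1263.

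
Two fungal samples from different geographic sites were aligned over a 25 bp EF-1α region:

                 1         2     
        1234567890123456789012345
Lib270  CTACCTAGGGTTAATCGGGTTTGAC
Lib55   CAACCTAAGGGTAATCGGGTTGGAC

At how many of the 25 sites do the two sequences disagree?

4

The sequences differ at positions 2 (T/A), 8 (G/A), 11 (T/G), 22 (T/G).
That gives 4 mismatches out of 25 aligned sites, so the Hamming distance is 4.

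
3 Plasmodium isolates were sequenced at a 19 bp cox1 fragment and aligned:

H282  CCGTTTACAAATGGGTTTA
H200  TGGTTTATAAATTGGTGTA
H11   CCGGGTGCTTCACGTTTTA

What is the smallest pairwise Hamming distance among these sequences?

5

Pairwise Hamming distances:
  H282 vs H200: 5
  H282 vs H11: 9
  H200 vs H11: 13
The smallest is 5, between H282 and H200.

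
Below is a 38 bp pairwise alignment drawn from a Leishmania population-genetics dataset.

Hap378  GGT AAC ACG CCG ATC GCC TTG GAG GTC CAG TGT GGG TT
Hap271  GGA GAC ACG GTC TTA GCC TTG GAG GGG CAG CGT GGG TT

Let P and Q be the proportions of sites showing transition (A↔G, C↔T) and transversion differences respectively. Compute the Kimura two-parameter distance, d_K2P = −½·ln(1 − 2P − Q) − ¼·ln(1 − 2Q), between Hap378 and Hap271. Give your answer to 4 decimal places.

The sequences differ at positions 3 (T/A, transversion), 4 (A/G, transition), 10 (C/G, transversion), 11 (C/T, transition), 12 (G/C, transversion), 13 (A/T, transversion), 15 (C/A, transversion), 26 (T/G, transversion), 27 (C/G, transversion), 31 (T/C, transition).
Of the 10 differences, 3 transitions and 7 transversions over 38 sites: P = 3/38 = 0.078947, Q = 7/38 = 0.184211.
d = −0.5·ln(0.657895) − 0.25·ln(0.631578) = −0.5·(-0.418710) − 0.25·(-0.459534) = 0.3242.

0.3242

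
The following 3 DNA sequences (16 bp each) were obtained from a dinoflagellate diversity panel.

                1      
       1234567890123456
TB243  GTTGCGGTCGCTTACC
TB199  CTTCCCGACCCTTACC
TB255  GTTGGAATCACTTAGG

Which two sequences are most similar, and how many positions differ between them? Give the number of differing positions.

Pairwise Hamming distances:
  TB243 vs TB199: 5
  TB243 vs TB255: 6
  TB199 vs TB255: 9
The smallest is 5, between TB243 and TB199.

5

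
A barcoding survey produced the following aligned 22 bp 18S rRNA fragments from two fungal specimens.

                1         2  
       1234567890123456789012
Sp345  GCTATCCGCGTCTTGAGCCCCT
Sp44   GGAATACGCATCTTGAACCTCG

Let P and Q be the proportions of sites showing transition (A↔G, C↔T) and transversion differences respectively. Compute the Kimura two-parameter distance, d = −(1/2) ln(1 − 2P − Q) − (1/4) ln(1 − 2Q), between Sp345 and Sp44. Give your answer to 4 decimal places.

0.4161

Differing sites — 2:C/G (Tv); 3:T/A (Tv); 6:C/A (Tv); 10:G/A (Ti); 17:G/A (Ti); 20:C/T (Ti); 22:T/G (Tv).
Of the 7 differences, 3 transitions and 4 transversions over 22 sites: P = 3/22 = 0.136364, Q = 4/22 = 0.181818.
d = −0.5·ln(0.545454) − 0.25·ln(0.636364) = −0.5·(-0.606137) − 0.25·(-0.451985) = 0.4161.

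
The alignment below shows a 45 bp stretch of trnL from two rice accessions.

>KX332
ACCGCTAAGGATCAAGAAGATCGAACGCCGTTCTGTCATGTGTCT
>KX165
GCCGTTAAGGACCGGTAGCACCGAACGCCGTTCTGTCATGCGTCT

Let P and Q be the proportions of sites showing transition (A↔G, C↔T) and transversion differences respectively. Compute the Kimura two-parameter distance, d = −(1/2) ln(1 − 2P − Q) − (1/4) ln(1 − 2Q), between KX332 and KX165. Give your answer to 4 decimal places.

0.2787

The sequences differ at positions 1 (A/G, transition), 5 (C/T, transition), 12 (T/C, transition), 14 (A/G, transition), 15 (A/G, transition), 16 (G/T, transversion), 18 (A/G, transition), 19 (G/C, transversion), 21 (T/C, transition), 41 (T/C, transition).
Of the 10 differences, 8 transitions and 2 transversions over 45 sites: P = 8/45 = 0.177778, Q = 2/45 = 0.044444.
d = −0.5·ln(0.600000) − 0.25·ln(0.911112) = −0.5·(-0.510826) − 0.25·(-0.093089) = 0.2787.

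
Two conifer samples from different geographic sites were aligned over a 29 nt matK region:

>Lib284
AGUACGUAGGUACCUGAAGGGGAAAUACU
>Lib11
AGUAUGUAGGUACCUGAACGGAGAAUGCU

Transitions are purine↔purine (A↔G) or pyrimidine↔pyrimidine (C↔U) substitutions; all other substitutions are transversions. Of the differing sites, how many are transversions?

Differing sites — 5:C/U (Ti); 19:G/C (Tv); 22:G/A (Ti); 23:A/G (Ti); 27:A/G (Ti).
Of the 5 differences, 4 transitions and 1 transversion, so the answer is 1.

1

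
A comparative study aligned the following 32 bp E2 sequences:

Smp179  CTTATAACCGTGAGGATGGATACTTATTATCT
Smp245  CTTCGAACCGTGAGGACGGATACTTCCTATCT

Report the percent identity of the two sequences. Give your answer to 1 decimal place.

The sequences differ at positions 4 (A/C), 5 (T/G), 17 (T/C), 26 (A/C), 27 (T/C).
27 of the 32 sites match, so the percent identity is 27/32 × 100 = 84.4%.

84.4%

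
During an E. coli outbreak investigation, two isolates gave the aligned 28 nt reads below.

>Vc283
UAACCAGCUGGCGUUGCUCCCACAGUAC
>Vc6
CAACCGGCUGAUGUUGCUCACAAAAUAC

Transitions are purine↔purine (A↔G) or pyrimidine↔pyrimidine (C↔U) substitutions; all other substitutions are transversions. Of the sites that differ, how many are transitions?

Differing sites — 1:U/C (Ti); 6:A/G (Ti); 11:G/A (Ti); 12:C/U (Ti); 20:C/A (Tv); 23:C/A (Tv); 25:G/A (Ti).
Of the 7 differences, 5 transitions and 2 transversions, so the answer is 5.

5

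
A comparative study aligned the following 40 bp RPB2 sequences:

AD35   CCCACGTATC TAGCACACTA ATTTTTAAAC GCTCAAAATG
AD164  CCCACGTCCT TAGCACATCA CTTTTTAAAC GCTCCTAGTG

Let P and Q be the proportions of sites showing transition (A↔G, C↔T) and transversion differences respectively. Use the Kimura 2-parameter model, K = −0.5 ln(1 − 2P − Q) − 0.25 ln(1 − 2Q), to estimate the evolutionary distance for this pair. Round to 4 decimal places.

The sequences differ at positions 8 (A/C, transversion), 9 (T/C, transition), 10 (C/T, transition), 18 (C/T, transition), 19 (T/C, transition), 21 (A/C, transversion), 35 (A/C, transversion), 36 (A/T, transversion), 38 (A/G, transition).
Of the 9 differences, 5 transitions and 4 transversions over 40 sites: P = 5/40 = 0.125000, Q = 4/40 = 0.100000.
d = −0.5·ln(0.650000) − 0.25·ln(0.800000) = −0.5·(-0.430783) − 0.25·(-0.223144) = 0.2712.

0.2712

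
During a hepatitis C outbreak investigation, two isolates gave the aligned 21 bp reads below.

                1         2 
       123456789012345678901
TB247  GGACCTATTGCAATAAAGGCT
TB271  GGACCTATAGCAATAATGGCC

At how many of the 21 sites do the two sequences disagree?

The sequences differ at positions 9 (T/A), 17 (A/T), 21 (T/C).
That gives 3 mismatches out of 21 aligned sites, so the Hamming distance is 3.

3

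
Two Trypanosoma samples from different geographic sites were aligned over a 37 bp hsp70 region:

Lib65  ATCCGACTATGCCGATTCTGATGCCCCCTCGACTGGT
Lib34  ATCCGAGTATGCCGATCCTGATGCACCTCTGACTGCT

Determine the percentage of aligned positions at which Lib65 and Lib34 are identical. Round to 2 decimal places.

The sequences differ at positions 7 (C/G), 17 (T/C), 25 (C/A), 28 (C/T), 29 (T/C), 30 (C/T), 36 (G/C).
30 of the 37 sites match, so the percent identity is 30/37 × 100 = 81.08%.

81.08%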